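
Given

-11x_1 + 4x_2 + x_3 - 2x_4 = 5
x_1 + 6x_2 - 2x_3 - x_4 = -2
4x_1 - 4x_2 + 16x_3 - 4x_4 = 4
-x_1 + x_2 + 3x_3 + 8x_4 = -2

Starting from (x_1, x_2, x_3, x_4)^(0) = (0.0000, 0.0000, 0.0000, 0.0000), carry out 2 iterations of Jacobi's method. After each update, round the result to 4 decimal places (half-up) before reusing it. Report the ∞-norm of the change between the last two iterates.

0.1174

Iteration 1:
  x_1 = (5 - (4)·0.0000 - (1)·0.0000 - (-2)·0.0000) / (-11) = -0.4545
  x_2 = (-2 - (1)·0.0000 - (-2)·0.0000 - (-1)·0.0000) / (6) = -0.3333
  x_3 = (4 - (4)·0.0000 - (-4)·0.0000 - (-4)·0.0000) / (16) = 0.2500
  x_4 = (-2 - (-1)·0.0000 - (1)·0.0000 - (3)·0.0000) / (8) = -0.2500
Iteration 2:
  x_1 = (5 - (4)·-0.3333 - (1)·0.2500 - (-2)·-0.2500) / (-11) = -0.5076
  x_2 = (-2 - (1)·-0.4545 - (-2)·0.2500 - (-1)·-0.2500) / (6) = -0.2159
  x_3 = (4 - (4)·-0.4545 - (-4)·-0.3333 - (-4)·-0.2500) / (16) = 0.2178
  x_4 = (-2 - (-1)·-0.4545 - (1)·-0.3333 - (3)·0.2500) / (8) = -0.3589
Change: (-0.0531, 0.1174, -0.0322, -0.1089) → max |·| = 0.1174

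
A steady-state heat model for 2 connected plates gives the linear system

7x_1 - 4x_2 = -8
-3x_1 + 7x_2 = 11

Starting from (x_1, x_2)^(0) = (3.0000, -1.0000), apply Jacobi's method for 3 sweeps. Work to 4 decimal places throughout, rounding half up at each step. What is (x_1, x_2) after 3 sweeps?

Iteration 1:
  x_1 = (-8 - (-4)·-1.0000) / (7) = -1.7143
  x_2 = (11 - (-3)·3.0000) / (7) = 2.8571
Iteration 2:
  x_1 = (-8 - (-4)·2.8571) / (7) = 0.4898
  x_2 = (11 - (-3)·-1.7143) / (7) = 0.8367
Iteration 3:
  x_1 = (-8 - (-4)·0.8367) / (7) = -0.6647
  x_2 = (11 - (-3)·0.4898) / (7) = 1.7813

(-0.6647, 1.7813)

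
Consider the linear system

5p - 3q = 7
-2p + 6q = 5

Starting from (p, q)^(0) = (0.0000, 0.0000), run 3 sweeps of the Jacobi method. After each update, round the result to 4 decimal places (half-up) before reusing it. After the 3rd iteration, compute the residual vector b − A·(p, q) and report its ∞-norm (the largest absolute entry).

Iteration 1:
  p = (7 - (-3)·0.0000) / (5) = 1.4000
  q = (5 - (-2)·0.0000) / (6) = 0.8333
Iteration 2:
  p = (7 - (-3)·0.8333) / (5) = 1.9000
  q = (5 - (-2)·1.4000) / (6) = 1.3000
Iteration 3:
  p = (7 - (-3)·1.3000) / (5) = 2.1800
  q = (5 - (-2)·1.9000) / (6) = 1.4667
Residual b − A·x = (0.5001, 0.5598); ∞-norm = 0.5598

0.5598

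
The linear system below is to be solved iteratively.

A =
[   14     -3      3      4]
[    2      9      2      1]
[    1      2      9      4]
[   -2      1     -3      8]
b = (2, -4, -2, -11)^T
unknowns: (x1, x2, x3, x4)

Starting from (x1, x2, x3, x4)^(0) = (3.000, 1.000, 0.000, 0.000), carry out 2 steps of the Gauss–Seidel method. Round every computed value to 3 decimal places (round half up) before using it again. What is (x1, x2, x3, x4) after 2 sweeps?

(0.426, -0.365, 0.378, -1.081)

Iteration 1:
  x1 = (2 - (-3)·1.000 - (3)·0.000 - (4)·0.000) / (14) = 0.357
  x2 = (-4 - (2)·0.357 - (2)·0.000 - (1)·0.000) / (9) = -0.524
  x3 = (-2 - (1)·0.357 - (2)·-0.524 - (4)·0.000) / (9) = -0.145
  x4 = (-11 - (-2)·0.357 - (1)·-0.524 - (-3)·-0.145) / (8) = -1.275
Iteration 2:
  x1 = (2 - (-3)·-0.524 - (3)·-0.145 - (4)·-1.275) / (14) = 0.426
  x2 = (-4 - (2)·0.426 - (2)·-0.145 - (1)·-1.275) / (9) = -0.365
  x3 = (-2 - (1)·0.426 - (2)·-0.365 - (4)·-1.275) / (9) = 0.378
  x4 = (-11 - (-2)·0.426 - (1)·-0.365 - (-3)·0.378) / (8) = -1.081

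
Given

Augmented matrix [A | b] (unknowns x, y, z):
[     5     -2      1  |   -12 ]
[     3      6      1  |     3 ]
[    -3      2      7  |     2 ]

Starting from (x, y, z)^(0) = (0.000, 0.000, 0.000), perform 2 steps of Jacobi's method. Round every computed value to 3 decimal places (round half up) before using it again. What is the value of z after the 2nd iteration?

-0.886

Iteration 1:
  x = (-12 - (-2)·0.000 - (1)·0.000) / (5) = -2.400
  y = (3 - (3)·0.000 - (1)·0.000) / (6) = 0.500
  z = (2 - (-3)·0.000 - (2)·0.000) / (7) = 0.286
Iteration 2:
  x = (-12 - (-2)·0.500 - (1)·0.286) / (5) = -2.257
  y = (3 - (3)·-2.400 - (1)·0.286) / (6) = 1.652
  z = (2 - (-3)·-2.400 - (2)·0.500) / (7) = -0.886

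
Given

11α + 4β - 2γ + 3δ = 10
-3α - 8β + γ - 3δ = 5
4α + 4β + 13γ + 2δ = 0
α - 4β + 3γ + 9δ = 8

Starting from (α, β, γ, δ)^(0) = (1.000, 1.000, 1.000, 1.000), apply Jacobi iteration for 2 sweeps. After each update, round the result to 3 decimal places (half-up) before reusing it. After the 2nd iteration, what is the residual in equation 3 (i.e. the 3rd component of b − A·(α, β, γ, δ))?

-1.506

Iteration 1:
  α = (10 - (4)·1.000 - (-2)·1.000 - (3)·1.000) / (11) = 0.455
  β = (5 - (-3)·1.000 - (1)·1.000 - (-3)·1.000) / (-8) = -1.250
  γ = (0 - (4)·1.000 - (4)·1.000 - (2)·1.000) / (13) = -0.769
  δ = (8 - (1)·1.000 - (-4)·1.000 - (3)·1.000) / (9) = 0.889
Iteration 2:
  α = (10 - (4)·-1.250 - (-2)·-0.769 - (3)·0.889) / (11) = 0.981
  β = (5 - (-3)·0.455 - (1)·-0.769 - (-3)·0.889) / (-8) = -1.225
  γ = (0 - (4)·0.455 - (4)·-1.250 - (2)·0.889) / (13) = 0.108
  δ = (8 - (1)·0.455 - (-4)·-1.250 - (3)·-0.769) / (9) = 0.539
Residual b − A·x = (2.708, -0.348, -1.506, -3.056)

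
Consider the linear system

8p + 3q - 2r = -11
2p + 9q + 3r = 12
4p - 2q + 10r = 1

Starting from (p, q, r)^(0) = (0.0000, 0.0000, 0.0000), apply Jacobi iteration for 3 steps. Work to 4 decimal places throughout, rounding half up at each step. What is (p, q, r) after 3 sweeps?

(-1.7479, 1.4389, 1.1611)

Iteration 1:
  p = (-11 - (3)·0.0000 - (-2)·0.0000) / (8) = -1.3750
  q = (12 - (2)·0.0000 - (3)·0.0000) / (9) = 1.3333
  r = (1 - (4)·0.0000 - (-2)·0.0000) / (10) = 0.1000
Iteration 2:
  p = (-11 - (3)·1.3333 - (-2)·0.1000) / (8) = -1.8500
  q = (12 - (2)·-1.3750 - (3)·0.1000) / (9) = 1.6056
  r = (1 - (4)·-1.3750 - (-2)·1.3333) / (10) = 0.9167
Iteration 3:
  p = (-11 - (3)·1.6056 - (-2)·0.9167) / (8) = -1.7479
  q = (12 - (2)·-1.8500 - (3)·0.9167) / (9) = 1.4389
  r = (1 - (4)·-1.8500 - (-2)·1.6056) / (10) = 1.1611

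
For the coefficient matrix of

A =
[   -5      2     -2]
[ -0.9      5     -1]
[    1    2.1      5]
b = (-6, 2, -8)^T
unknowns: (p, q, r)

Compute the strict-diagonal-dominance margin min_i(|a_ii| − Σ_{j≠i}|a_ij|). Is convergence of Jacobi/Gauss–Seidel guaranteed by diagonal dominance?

1

row 1: |-5| − (2+2) = 1
row 2: |5| − (0.9+1) = 3.1
row 3: |5| − (1+2.1) = 1.9
minimum over rows = 1 → strictly diagonally dominant (convergence guaranteed)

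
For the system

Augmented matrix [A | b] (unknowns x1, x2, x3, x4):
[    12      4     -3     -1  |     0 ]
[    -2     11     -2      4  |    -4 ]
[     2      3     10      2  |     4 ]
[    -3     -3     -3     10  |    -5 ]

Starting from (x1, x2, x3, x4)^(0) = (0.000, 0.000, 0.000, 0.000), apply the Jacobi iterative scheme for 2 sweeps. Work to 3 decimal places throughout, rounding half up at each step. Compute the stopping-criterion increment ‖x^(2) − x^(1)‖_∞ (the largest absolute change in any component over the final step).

0.255

Iteration 1:
  x1 = (0 - (4)·0.000 - (-3)·0.000 - (-1)·0.000) / (12) = 0.000
  x2 = (-4 - (-2)·0.000 - (-2)·0.000 - (4)·0.000) / (11) = -0.364
  x3 = (4 - (2)·0.000 - (3)·0.000 - (2)·0.000) / (10) = 0.400
  x4 = (-5 - (-3)·0.000 - (-3)·0.000 - (-3)·0.000) / (10) = -0.500
Iteration 2:
  x1 = (0 - (4)·-0.364 - (-3)·0.400 - (-1)·-0.500) / (12) = 0.180
  x2 = (-4 - (-2)·0.000 - (-2)·0.400 - (4)·-0.500) / (11) = -0.109
  x3 = (4 - (2)·0.000 - (3)·-0.364 - (2)·-0.500) / (10) = 0.609
  x4 = (-5 - (-3)·0.000 - (-3)·-0.364 - (-3)·0.400) / (10) = -0.489
Change: (0.180, 0.255, 0.209, 0.011) → max |·| = 0.255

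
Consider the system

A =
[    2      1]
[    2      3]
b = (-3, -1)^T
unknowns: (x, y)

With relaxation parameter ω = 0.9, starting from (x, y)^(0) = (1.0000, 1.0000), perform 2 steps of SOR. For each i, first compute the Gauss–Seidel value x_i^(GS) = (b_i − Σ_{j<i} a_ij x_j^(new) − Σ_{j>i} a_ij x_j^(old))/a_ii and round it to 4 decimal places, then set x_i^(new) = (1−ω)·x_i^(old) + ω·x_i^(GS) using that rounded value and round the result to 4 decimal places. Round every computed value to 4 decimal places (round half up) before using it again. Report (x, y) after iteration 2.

Iteration 1:
  x: GS value = (-3 - (1)·1.0000) / (2) = -2.0000;  x ← (1−ω)·1.0000 + ω·-2.0000 = -1.7000
  y: GS value = (-1 - (2)·-1.7000) / (3) = 0.8000;  y ← (1−ω)·1.0000 + ω·0.8000 = 0.8200
Iteration 2:
  x: GS value = (-3 - (1)·0.8200) / (2) = -1.9100;  x ← (1−ω)·-1.7000 + ω·-1.9100 = -1.8890
  y: GS value = (-1 - (2)·-1.8890) / (3) = 0.9260;  y ← (1−ω)·0.8200 + ω·0.9260 = 0.9154

(-1.8890, 0.9154)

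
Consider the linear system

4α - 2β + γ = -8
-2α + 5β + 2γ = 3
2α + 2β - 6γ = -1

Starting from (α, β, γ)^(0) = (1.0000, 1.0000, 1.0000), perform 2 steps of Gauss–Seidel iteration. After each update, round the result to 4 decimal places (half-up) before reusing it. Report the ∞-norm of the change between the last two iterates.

0.4916

Iteration 1:
  α = (-8 - (-2)·1.0000 - (1)·1.0000) / (4) = -1.7500
  β = (3 - (-2)·-1.7500 - (2)·1.0000) / (5) = -0.5000
  γ = (-1 - (2)·-1.7500 - (2)·-0.5000) / (-6) = -0.5833
Iteration 2:
  α = (-8 - (-2)·-0.5000 - (1)·-0.5833) / (4) = -2.1042
  β = (3 - (-2)·-2.1042 - (2)·-0.5833) / (5) = -0.0084
  γ = (-1 - (2)·-2.1042 - (2)·-0.0084) / (-6) = -0.5375
Change: (-0.3542, 0.4916, 0.0458) → max |·| = 0.4916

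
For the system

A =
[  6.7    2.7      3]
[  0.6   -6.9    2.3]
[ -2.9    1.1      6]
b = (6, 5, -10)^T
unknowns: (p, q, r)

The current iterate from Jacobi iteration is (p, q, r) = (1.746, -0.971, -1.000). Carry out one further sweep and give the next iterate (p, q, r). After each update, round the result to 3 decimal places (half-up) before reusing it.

One sweep:
  p = (6 - (2.7)·-0.971 - (3)·-1.000) / (6.7) = 1.735
  q = (5 - (0.6)·1.746 - (2.3)·-1.000) / (-6.9) = -0.906
  r = (-10 - (-2.9)·1.746 - (1.1)·-0.971) / (6) = -0.645

(1.735, -0.906, -0.645)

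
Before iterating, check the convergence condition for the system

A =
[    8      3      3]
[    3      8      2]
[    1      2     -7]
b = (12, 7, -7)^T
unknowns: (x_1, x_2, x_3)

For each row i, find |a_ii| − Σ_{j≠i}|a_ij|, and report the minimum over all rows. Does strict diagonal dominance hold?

2

row 1: |8| − (3+3) = 2
row 2: |8| − (3+2) = 3
row 3: |-7| − (1+2) = 4
minimum over rows = 2 → strictly diagonally dominant (convergence guaranteed)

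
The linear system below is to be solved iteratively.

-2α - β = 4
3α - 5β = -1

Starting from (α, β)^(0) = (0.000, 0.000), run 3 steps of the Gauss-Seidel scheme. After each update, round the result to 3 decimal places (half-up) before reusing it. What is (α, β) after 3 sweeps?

(-1.650, -0.790)

Iteration 1:
  α = (4 - (-1)·0.000) / (-2) = -2.000
  β = (-1 - (3)·-2.000) / (-5) = -1.000
Iteration 2:
  α = (4 - (-1)·-1.000) / (-2) = -1.500
  β = (-1 - (3)·-1.500) / (-5) = -0.700
Iteration 3:
  α = (4 - (-1)·-0.700) / (-2) = -1.650
  β = (-1 - (3)·-1.650) / (-5) = -0.790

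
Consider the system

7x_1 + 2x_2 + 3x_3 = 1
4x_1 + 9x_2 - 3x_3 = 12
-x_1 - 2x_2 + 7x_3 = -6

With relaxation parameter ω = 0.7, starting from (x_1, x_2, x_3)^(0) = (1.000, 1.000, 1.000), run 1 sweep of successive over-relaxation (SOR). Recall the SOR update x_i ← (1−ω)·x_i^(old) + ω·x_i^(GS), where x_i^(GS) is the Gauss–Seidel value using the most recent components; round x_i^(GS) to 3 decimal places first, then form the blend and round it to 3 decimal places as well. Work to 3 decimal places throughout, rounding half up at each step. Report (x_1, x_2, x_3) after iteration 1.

(-0.100, 1.498, -0.010)

Iteration 1:
  x_1: GS value = (1 - (2)·1.000 - (3)·1.000) / (7) = -0.571;  x_1 ← (1−ω)·1.000 + ω·-0.571 = -0.100
  x_2: GS value = (12 - (4)·-0.100 - (-3)·1.000) / (9) = 1.711;  x_2 ← (1−ω)·1.000 + ω·1.711 = 1.498
  x_3: GS value = (-6 - (-1)·-0.100 - (-2)·1.498) / (7) = -0.443;  x_3 ← (1−ω)·1.000 + ω·-0.443 = -0.010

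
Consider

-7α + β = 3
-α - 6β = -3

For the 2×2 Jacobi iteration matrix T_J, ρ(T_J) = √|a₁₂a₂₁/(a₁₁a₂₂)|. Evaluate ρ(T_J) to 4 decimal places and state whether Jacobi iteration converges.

a₁₂a₂₁/(a₁₁a₂₂) = (1)·(-1) / ((-7)·(-6)) = -0.023810
ρ = √|-0.023810| = √0.023810 = 0.1543
ρ < 1, so Jacobi converges

0.1543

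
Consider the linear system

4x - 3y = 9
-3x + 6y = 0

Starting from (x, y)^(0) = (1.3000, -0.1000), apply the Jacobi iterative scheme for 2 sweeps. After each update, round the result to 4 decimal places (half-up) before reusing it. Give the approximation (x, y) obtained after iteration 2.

(2.7375, 1.0875)

Iteration 1:
  x = (9 - (-3)·-0.1000) / (4) = 2.1750
  y = (0 - (-3)·1.3000) / (6) = 0.6500
Iteration 2:
  x = (9 - (-3)·0.6500) / (4) = 2.7375
  y = (0 - (-3)·2.1750) / (6) = 1.0875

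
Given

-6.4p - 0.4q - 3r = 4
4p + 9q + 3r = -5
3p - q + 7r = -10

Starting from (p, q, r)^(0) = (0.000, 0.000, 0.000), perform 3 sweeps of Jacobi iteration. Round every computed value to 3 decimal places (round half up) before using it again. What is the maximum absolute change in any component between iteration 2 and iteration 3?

Iteration 1:
  p = (4 - (-0.4)·0.000 - (-3)·0.000) / (-6.4) = -0.625
  q = (-5 - (4)·0.000 - (3)·0.000) / (9) = -0.556
  r = (-10 - (3)·0.000 - (-1)·0.000) / (7) = -1.429
Iteration 2:
  p = (4 - (-0.4)·-0.556 - (-3)·-1.429) / (-6.4) = 0.080
  q = (-5 - (4)·-0.625 - (3)·-1.429) / (9) = 0.199
  r = (-10 - (3)·-0.625 - (-1)·-0.556) / (7) = -1.240
Iteration 3:
  p = (4 - (-0.4)·0.199 - (-3)·-1.240) / (-6.4) = -0.056
  q = (-5 - (4)·0.080 - (3)·-1.240) / (9) = -0.178
  r = (-10 - (3)·0.080 - (-1)·0.199) / (7) = -1.434
Change: (-0.136, -0.377, -0.194) → max |·| = 0.377

0.377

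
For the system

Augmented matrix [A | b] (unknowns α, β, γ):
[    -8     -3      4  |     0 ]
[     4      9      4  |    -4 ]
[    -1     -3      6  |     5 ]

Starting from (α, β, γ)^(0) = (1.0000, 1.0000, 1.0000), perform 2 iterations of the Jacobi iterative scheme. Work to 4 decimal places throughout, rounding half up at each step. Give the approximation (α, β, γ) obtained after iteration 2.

(1.2500, -1.1667, 0.1875)

Iteration 1:
  α = (0 - (-3)·1.0000 - (4)·1.0000) / (-8) = 0.1250
  β = (-4 - (4)·1.0000 - (4)·1.0000) / (9) = -1.3333
  γ = (5 - (-1)·1.0000 - (-3)·1.0000) / (6) = 1.5000
Iteration 2:
  α = (0 - (-3)·-1.3333 - (4)·1.5000) / (-8) = 1.2500
  β = (-4 - (4)·0.1250 - (4)·1.5000) / (9) = -1.1667
  γ = (5 - (-1)·0.1250 - (-3)·-1.3333) / (6) = 0.1875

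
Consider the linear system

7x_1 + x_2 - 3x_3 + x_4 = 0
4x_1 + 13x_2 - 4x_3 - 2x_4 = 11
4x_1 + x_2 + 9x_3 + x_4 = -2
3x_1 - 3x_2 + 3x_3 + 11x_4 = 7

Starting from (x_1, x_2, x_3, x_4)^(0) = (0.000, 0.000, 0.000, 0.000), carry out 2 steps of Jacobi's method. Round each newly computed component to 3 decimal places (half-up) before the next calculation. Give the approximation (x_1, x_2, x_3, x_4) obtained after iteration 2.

(-0.307, 0.876, -0.387, 0.928)

Iteration 1:
  x_1 = (0 - (1)·0.000 - (-3)·0.000 - (1)·0.000) / (7) = 0.000
  x_2 = (11 - (4)·0.000 - (-4)·0.000 - (-2)·0.000) / (13) = 0.846
  x_3 = (-2 - (4)·0.000 - (1)·0.000 - (1)·0.000) / (9) = -0.222
  x_4 = (7 - (3)·0.000 - (-3)·0.000 - (3)·0.000) / (11) = 0.636
Iteration 2:
  x_1 = (0 - (1)·0.846 - (-3)·-0.222 - (1)·0.636) / (7) = -0.307
  x_2 = (11 - (4)·0.000 - (-4)·-0.222 - (-2)·0.636) / (13) = 0.876
  x_3 = (-2 - (4)·0.000 - (1)·0.846 - (1)·0.636) / (9) = -0.387
  x_4 = (7 - (3)·0.000 - (-3)·0.846 - (3)·-0.222) / (11) = 0.928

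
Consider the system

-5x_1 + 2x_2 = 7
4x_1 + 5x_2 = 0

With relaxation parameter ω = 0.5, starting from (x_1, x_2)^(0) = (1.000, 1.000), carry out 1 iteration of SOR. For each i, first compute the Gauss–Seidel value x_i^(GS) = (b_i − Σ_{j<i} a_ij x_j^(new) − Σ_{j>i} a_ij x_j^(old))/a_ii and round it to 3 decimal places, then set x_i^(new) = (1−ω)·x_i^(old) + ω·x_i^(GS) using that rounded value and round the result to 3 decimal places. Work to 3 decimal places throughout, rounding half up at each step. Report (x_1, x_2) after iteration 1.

Iteration 1:
  x_1: GS value = (7 - (2)·1.000) / (-5) = -1.000;  x_1 ← (1−ω)·1.000 + ω·-1.000 = 0.000
  x_2: GS value = (0 - (4)·0.000) / (5) = 0.000;  x_2 ← (1−ω)·1.000 + ω·0.000 = 0.500

(0.000, 0.500)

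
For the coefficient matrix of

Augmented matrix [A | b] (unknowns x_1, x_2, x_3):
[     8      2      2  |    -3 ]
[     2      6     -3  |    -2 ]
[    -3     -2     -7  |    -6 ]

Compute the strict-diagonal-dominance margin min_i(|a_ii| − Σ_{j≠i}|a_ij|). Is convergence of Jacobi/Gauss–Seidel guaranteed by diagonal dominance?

1

row 1: |8| − (2+2) = 4
row 2: |6| − (2+3) = 1
row 3: |-7| − (3+2) = 2
minimum over rows = 1 → strictly diagonally dominant (convergence guaranteed)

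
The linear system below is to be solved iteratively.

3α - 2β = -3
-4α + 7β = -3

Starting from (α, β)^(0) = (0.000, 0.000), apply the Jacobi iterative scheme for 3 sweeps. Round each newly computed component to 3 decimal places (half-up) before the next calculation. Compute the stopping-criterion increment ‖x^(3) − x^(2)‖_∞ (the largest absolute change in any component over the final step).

Iteration 1:
  α = (-3 - (-2)·0.000) / (3) = -1.000
  β = (-3 - (-4)·0.000) / (7) = -0.429
Iteration 2:
  α = (-3 - (-2)·-0.429) / (3) = -1.286
  β = (-3 - (-4)·-1.000) / (7) = -1.000
Iteration 3:
  α = (-3 - (-2)·-1.000) / (3) = -1.667
  β = (-3 - (-4)·-1.286) / (7) = -1.163
Change: (-0.381, -0.163) → max |·| = 0.381

0.381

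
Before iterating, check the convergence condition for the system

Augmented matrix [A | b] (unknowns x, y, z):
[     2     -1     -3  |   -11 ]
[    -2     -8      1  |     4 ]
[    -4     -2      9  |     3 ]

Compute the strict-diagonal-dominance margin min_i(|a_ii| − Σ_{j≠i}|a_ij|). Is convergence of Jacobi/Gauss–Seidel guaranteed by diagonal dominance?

row 1: |2| − (1+3) = -2
row 2: |-8| − (2+1) = 5
row 3: |9| − (4+2) = 3
minimum over rows = -2 → not strictly diagonally dominant

-2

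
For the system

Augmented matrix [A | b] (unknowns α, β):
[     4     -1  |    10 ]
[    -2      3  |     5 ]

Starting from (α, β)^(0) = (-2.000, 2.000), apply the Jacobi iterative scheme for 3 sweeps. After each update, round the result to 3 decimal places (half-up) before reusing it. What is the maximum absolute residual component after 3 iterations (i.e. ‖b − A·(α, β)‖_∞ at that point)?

Iteration 1:
  α = (10 - (-1)·2.000) / (4) = 3.000
  β = (5 - (-2)·-2.000) / (3) = 0.333
Iteration 2:
  α = (10 - (-1)·0.333) / (4) = 2.583
  β = (5 - (-2)·3.000) / (3) = 3.667
Iteration 3:
  α = (10 - (-1)·3.667) / (4) = 3.417
  β = (5 - (-2)·2.583) / (3) = 3.389
Residual b − A·x = (-0.279, 1.667); ∞-norm = 1.667

1.667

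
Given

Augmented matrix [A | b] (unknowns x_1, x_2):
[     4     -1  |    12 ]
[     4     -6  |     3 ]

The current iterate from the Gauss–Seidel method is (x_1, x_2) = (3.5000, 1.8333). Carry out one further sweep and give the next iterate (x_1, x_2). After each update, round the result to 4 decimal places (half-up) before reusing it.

(3.4583, 1.8055)

One sweep:
  x_1 = (12 - (-1)·1.8333) / (4) = 3.4583
  x_2 = (3 - (4)·3.4583) / (-6) = 1.8055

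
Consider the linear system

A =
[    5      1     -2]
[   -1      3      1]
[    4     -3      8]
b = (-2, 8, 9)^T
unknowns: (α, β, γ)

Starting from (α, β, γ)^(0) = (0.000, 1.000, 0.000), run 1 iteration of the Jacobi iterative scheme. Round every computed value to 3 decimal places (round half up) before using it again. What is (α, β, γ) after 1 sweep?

Iteration 1:
  α = (-2 - (1)·1.000 - (-2)·0.000) / (5) = -0.600
  β = (8 - (-1)·0.000 - (1)·0.000) / (3) = 2.667
  γ = (9 - (4)·0.000 - (-3)·1.000) / (8) = 1.500

(-0.600, 2.667, 1.500)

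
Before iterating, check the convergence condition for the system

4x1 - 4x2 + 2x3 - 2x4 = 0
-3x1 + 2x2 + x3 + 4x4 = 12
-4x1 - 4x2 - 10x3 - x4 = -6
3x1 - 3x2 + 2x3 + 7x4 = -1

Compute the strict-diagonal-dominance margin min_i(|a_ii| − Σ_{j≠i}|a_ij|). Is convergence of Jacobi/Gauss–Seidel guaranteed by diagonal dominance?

row 1: |4| − (4+2+2) = -4
row 2: |2| − (3+1+4) = -6
row 3: |-10| − (4+4+1) = 1
row 4: |7| − (3+3+2) = -1
minimum over rows = -6 → not strictly diagonally dominant

-6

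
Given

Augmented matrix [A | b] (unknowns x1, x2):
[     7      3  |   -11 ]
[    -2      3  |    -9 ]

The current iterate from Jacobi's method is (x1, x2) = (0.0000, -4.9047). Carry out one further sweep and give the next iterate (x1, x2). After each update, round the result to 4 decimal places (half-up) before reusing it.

(0.5306, -3.0000)

One sweep:
  x1 = (-11 - (3)·-4.9047) / (7) = 0.5306
  x2 = (-9 - (-2)·0.0000) / (3) = -3.0000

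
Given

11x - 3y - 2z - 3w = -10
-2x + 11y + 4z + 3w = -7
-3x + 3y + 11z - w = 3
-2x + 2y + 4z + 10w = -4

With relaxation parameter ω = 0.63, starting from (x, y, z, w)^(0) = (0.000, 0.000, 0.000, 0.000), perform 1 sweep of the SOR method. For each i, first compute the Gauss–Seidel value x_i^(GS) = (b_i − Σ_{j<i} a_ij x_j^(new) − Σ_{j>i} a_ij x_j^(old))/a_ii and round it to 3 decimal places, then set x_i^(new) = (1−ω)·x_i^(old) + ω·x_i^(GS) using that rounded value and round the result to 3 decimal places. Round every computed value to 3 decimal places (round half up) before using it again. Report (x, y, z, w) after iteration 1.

(-0.573, -0.467, 0.154, -0.304)

Iteration 1:
  x: GS value = (-10 - (-3)·0.000 - (-2)·0.000 - (-3)·0.000) / (11) = -0.909;  x ← (1−ω)·0.000 + ω·-0.909 = -0.573
  y: GS value = (-7 - (-2)·-0.573 - (4)·0.000 - (3)·0.000) / (11) = -0.741;  y ← (1−ω)·0.000 + ω·-0.741 = -0.467
  z: GS value = (3 - (-3)·-0.573 - (3)·-0.467 - (-1)·0.000) / (11) = 0.244;  z ← (1−ω)·0.000 + ω·0.244 = 0.154
  w: GS value = (-4 - (-2)·-0.573 - (2)·-0.467 - (4)·0.154) / (10) = -0.483;  w ← (1−ω)·0.000 + ω·-0.483 = -0.304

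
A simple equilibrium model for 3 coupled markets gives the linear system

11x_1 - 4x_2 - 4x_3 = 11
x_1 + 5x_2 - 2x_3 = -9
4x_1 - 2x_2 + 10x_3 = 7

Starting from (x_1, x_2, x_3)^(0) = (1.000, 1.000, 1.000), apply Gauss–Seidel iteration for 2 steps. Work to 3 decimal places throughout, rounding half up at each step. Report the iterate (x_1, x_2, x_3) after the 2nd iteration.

(0.242, -1.984, 0.206)

Iteration 1:
  x_1 = (11 - (-4)·1.000 - (-4)·1.000) / (11) = 1.727
  x_2 = (-9 - (1)·1.727 - (-2)·1.000) / (5) = -1.745
  x_3 = (7 - (4)·1.727 - (-2)·-1.745) / (10) = -0.340
Iteration 2:
  x_1 = (11 - (-4)·-1.745 - (-4)·-0.340) / (11) = 0.242
  x_2 = (-9 - (1)·0.242 - (-2)·-0.340) / (5) = -1.984
  x_3 = (7 - (4)·0.242 - (-2)·-1.984) / (10) = 0.206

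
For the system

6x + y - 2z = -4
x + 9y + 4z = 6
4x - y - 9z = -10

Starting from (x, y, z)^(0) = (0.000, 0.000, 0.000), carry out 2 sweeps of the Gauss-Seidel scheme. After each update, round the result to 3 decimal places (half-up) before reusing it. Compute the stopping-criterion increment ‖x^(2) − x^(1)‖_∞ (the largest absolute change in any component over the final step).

Iteration 1:
  x = (-4 - (1)·0.000 - (-2)·0.000) / (6) = -0.667
  y = (6 - (1)·-0.667 - (4)·0.000) / (9) = 0.741
  z = (-10 - (4)·-0.667 - (-1)·0.741) / (-9) = 0.732
Iteration 2:
  x = (-4 - (1)·0.741 - (-2)·0.732) / (6) = -0.546
  y = (6 - (1)·-0.546 - (4)·0.732) / (9) = 0.402
  z = (-10 - (4)·-0.546 - (-1)·0.402) / (-9) = 0.824
Change: (0.121, -0.339, 0.092) → max |·| = 0.339

0.339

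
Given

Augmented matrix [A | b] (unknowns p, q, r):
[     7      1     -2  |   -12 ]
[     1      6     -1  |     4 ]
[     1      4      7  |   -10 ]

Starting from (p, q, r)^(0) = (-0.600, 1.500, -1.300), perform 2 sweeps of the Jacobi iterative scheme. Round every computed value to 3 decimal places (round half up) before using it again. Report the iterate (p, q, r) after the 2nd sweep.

Iteration 1:
  p = (-12 - (1)·1.500 - (-2)·-1.300) / (7) = -2.300
  q = (4 - (1)·-0.600 - (-1)·-1.300) / (6) = 0.550
  r = (-10 - (1)·-0.600 - (4)·1.500) / (7) = -2.200
Iteration 2:
  p = (-12 - (1)·0.550 - (-2)·-2.200) / (7) = -2.421
  q = (4 - (1)·-2.300 - (-1)·-2.200) / (6) = 0.683
  r = (-10 - (1)·-2.300 - (4)·0.550) / (7) = -1.414

(-2.421, 0.683, -1.414)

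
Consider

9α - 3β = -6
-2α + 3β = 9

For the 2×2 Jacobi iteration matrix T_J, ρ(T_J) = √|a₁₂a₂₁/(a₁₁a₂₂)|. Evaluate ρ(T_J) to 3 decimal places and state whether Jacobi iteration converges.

a₁₂a₂₁/(a₁₁a₂₂) = (-3)·(-2) / ((9)·(3)) = 0.222222
ρ = √|0.222222| = √0.222222 = 0.471
ρ < 1, so Jacobi converges

0.471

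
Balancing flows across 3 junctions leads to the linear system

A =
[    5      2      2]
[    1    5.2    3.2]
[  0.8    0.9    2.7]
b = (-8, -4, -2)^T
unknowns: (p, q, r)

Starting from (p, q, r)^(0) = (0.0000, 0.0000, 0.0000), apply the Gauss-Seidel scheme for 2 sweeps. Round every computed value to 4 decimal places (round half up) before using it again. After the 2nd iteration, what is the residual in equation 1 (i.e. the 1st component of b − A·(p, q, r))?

Iteration 1:
  p = (-8 - (2)·0.0000 - (2)·0.0000) / (5) = -1.6000
  q = (-4 - (1)·-1.6000 - (3.2)·0.0000) / (5.2) = -0.4615
  r = (-2 - (0.8)·-1.6000 - (0.9)·-0.4615) / (2.7) = -0.1128
Iteration 2:
  p = (-8 - (2)·-0.4615 - (2)·-0.1128) / (5) = -1.3703
  q = (-4 - (1)·-1.3703 - (3.2)·-0.1128) / (5.2) = -0.4363
  r = (-2 - (0.8)·-1.3703 - (0.9)·-0.4363) / (2.7) = -0.1893
Residual b − A·x = (0.1027, 0.2448, 0.0000)

0.1027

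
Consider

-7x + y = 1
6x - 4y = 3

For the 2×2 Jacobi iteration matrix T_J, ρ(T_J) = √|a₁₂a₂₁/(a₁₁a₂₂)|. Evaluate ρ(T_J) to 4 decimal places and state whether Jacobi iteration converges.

0.4629

a₁₂a₂₁/(a₁₁a₂₂) = (1)·(6) / ((-7)·(-4)) = 0.214286
ρ = √|0.214286| = √0.214286 = 0.4629
ρ < 1, so Jacobi converges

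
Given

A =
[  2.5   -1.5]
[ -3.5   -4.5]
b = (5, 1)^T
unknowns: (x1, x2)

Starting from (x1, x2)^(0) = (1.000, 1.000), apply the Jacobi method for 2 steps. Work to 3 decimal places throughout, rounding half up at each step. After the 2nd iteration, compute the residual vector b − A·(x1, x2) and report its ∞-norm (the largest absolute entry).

Iteration 1:
  x1 = (5 - (-1.5)·1.000) / (2.5) = 2.600
  x2 = (1 - (-3.5)·1.000) / (-4.5) = -1.000
Iteration 2:
  x1 = (5 - (-1.5)·-1.000) / (2.5) = 1.400
  x2 = (1 - (-3.5)·2.600) / (-4.5) = -2.244
Residual b − A·x = (-1.866, -4.198); ∞-norm = 4.198

4.198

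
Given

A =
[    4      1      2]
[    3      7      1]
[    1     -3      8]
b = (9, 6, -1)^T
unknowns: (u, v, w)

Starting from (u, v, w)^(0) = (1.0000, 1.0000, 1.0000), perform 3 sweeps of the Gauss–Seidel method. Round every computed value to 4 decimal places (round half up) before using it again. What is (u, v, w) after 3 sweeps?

Iteration 1:
  u = (9 - (1)·1.0000 - (2)·1.0000) / (4) = 1.5000
  v = (6 - (3)·1.5000 - (1)·1.0000) / (7) = 0.0714
  w = (-1 - (1)·1.5000 - (-3)·0.0714) / (8) = -0.2857
Iteration 2:
  u = (9 - (1)·0.0714 - (2)·-0.2857) / (4) = 2.3750
  v = (6 - (3)·2.3750 - (1)·-0.2857) / (7) = -0.1199
  w = (-1 - (1)·2.3750 - (-3)·-0.1199) / (8) = -0.4668
Iteration 3:
  u = (9 - (1)·-0.1199 - (2)·-0.4668) / (4) = 2.5134
  v = (6 - (3)·2.5134 - (1)·-0.4668) / (7) = -0.1533
  w = (-1 - (1)·2.5134 - (-3)·-0.1533) / (8) = -0.4967

(2.5134, -0.1533, -0.4967)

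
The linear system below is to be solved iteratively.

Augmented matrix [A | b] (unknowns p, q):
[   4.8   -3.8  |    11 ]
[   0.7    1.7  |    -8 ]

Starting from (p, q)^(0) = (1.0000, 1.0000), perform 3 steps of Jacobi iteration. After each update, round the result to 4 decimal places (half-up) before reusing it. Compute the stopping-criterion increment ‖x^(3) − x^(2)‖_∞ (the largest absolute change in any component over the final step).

Iteration 1:
  p = (11 - (-3.8)·1.0000) / (4.8) = 3.0833
  q = (-8 - (0.7)·1.0000) / (1.7) = -5.1176
Iteration 2:
  p = (11 - (-3.8)·-5.1176) / (4.8) = -1.7598
  q = (-8 - (0.7)·3.0833) / (1.7) = -5.9755
Iteration 3:
  p = (11 - (-3.8)·-5.9755) / (4.8) = -2.4389
  q = (-8 - (0.7)·-1.7598) / (1.7) = -3.9813
Change: (-0.6791, 1.9942) → max |·| = 1.9942

1.9942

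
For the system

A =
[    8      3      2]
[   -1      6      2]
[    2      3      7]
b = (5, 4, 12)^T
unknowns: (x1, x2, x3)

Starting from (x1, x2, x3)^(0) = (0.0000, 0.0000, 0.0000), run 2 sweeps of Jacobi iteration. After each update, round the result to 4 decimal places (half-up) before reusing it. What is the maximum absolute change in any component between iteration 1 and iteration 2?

Iteration 1:
  x1 = (5 - (3)·0.0000 - (2)·0.0000) / (8) = 0.6250
  x2 = (4 - (-1)·0.0000 - (2)·0.0000) / (6) = 0.6667
  x3 = (12 - (2)·0.0000 - (3)·0.0000) / (7) = 1.7143
Iteration 2:
  x1 = (5 - (3)·0.6667 - (2)·1.7143) / (8) = -0.0536
  x2 = (4 - (-1)·0.6250 - (2)·1.7143) / (6) = 0.1994
  x3 = (12 - (2)·0.6250 - (3)·0.6667) / (7) = 1.2500
Change: (-0.6786, -0.4673, -0.4643) → max |·| = 0.6786

0.6786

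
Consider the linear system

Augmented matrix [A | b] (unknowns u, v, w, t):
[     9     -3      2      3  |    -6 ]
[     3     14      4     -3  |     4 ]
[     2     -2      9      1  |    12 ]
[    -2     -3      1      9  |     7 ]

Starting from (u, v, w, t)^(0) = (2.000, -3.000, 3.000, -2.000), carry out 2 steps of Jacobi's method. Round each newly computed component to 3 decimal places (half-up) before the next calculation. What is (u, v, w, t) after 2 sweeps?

Iteration 1:
  u = (-6 - (-3)·-3.000 - (2)·3.000 - (3)·-2.000) / (9) = -1.667
  v = (4 - (3)·2.000 - (4)·3.000 - (-3)·-2.000) / (14) = -1.429
  w = (12 - (2)·2.000 - (-2)·-3.000 - (1)·-2.000) / (9) = 0.444
  t = (7 - (-2)·2.000 - (-3)·-3.000 - (1)·3.000) / (9) = -0.111
Iteration 2:
  u = (-6 - (-3)·-1.429 - (2)·0.444 - (3)·-0.111) / (9) = -1.205
  v = (4 - (3)·-1.667 - (4)·0.444 - (-3)·-0.111) / (14) = 0.492
  w = (12 - (2)·-1.667 - (-2)·-1.429 - (1)·-0.111) / (9) = 1.399
  t = (7 - (-2)·-1.667 - (-3)·-1.429 - (1)·0.444) / (9) = -0.118

(-1.205, 0.492, 1.399, -0.118)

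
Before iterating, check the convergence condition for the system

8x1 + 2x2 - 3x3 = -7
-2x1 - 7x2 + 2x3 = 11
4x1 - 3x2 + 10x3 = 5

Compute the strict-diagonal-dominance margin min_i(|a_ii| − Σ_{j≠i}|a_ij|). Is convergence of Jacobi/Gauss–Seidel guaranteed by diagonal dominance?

row 1: |8| − (2+3) = 3
row 2: |-7| − (2+2) = 3
row 3: |10| − (4+3) = 3
minimum over rows = 3 → strictly diagonally dominant (convergence guaranteed)

3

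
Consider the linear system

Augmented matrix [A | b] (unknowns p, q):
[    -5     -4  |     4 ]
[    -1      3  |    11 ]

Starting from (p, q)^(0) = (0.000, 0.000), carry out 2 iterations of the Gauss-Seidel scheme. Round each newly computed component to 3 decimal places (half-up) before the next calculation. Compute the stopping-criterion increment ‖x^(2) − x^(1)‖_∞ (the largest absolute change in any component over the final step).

Iteration 1:
  p = (4 - (-4)·0.000) / (-5) = -0.800
  q = (11 - (-1)·-0.800) / (3) = 3.400
Iteration 2:
  p = (4 - (-4)·3.400) / (-5) = -3.520
  q = (11 - (-1)·-3.520) / (3) = 2.493
Change: (-2.720, -0.907) → max |·| = 2.720

2.720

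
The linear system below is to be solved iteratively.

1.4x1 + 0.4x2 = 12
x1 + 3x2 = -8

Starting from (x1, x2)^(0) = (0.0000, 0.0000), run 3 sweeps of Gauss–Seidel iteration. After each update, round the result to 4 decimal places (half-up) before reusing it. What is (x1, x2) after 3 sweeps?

Iteration 1:
  x1 = (12 - (0.4)·0.0000) / (1.4) = 8.5714
  x2 = (-8 - (1)·8.5714) / (3) = -5.5238
Iteration 2:
  x1 = (12 - (0.4)·-5.5238) / (1.4) = 10.1497
  x2 = (-8 - (1)·10.1497) / (3) = -6.0499
Iteration 3:
  x1 = (12 - (0.4)·-6.0499) / (1.4) = 10.3000
  x2 = (-8 - (1)·10.3000) / (3) = -6.1000

(10.3000, -6.1000)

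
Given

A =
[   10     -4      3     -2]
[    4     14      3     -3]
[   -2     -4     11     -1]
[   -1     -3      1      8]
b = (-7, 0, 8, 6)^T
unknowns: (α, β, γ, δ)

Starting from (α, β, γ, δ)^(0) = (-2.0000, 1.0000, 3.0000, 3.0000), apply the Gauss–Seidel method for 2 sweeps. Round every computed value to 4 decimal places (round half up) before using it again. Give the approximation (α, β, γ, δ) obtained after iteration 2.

Iteration 1:
  α = (-7 - (-4)·1.0000 - (3)·3.0000 - (-2)·3.0000) / (10) = -0.6000
  β = (0 - (4)·-0.6000 - (3)·3.0000 - (-3)·3.0000) / (14) = 0.1714
  γ = (8 - (-2)·-0.6000 - (-4)·0.1714 - (-1)·3.0000) / (11) = 0.9532
  δ = (6 - (-1)·-0.6000 - (-3)·0.1714 - (1)·0.9532) / (8) = 0.6201
Iteration 2:
  α = (-7 - (-4)·0.1714 - (3)·0.9532 - (-2)·0.6201) / (10) = -0.7934
  β = (0 - (4)·-0.7934 - (3)·0.9532 - (-3)·0.6201) / (14) = 0.1553
  γ = (8 - (-2)·-0.7934 - (-4)·0.1553 - (-1)·0.6201) / (11) = 0.6959
  δ = (6 - (-1)·-0.7934 - (-3)·0.1553 - (1)·0.6959) / (8) = 0.6221

(-0.7934, 0.1553, 0.6959, 0.6221)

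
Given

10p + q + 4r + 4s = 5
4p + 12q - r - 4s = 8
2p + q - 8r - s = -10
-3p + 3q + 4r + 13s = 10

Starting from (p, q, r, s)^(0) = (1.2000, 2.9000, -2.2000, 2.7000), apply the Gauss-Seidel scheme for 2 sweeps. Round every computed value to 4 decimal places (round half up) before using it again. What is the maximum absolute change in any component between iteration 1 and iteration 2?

0.5431

Iteration 1:
  p = (5 - (1)·2.9000 - (4)·-2.2000 - (4)·2.7000) / (10) = 0.0100
  q = (8 - (4)·0.0100 - (-1)·-2.2000 - (-4)·2.7000) / (12) = 1.3800
  r = (-10 - (2)·0.0100 - (1)·1.3800 - (-1)·2.7000) / (-8) = 1.0875
  s = (10 - (-3)·0.0100 - (3)·1.3800 - (4)·1.0875) / (13) = 0.1185
Iteration 2:
  p = (5 - (1)·1.3800 - (4)·1.0875 - (4)·0.1185) / (10) = -0.1204
  q = (8 - (4)·-0.1204 - (-1)·1.0875 - (-4)·0.1185) / (12) = 0.8369
  r = (-10 - (2)·-0.1204 - (1)·0.8369 - (-1)·0.1185) / (-8) = 1.3097
  s = (10 - (-3)·-0.1204 - (3)·0.8369 - (4)·1.3097) / (13) = 0.1453
Change: (-0.1304, -0.5431, 0.2222, 0.0268) → max |·| = 0.5431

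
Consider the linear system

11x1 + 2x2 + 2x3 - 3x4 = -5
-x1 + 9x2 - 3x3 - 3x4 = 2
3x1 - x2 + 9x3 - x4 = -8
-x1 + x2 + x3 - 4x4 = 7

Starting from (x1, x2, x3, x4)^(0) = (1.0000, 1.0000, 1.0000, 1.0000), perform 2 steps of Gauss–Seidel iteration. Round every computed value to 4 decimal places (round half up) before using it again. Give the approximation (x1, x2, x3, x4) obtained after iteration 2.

Iteration 1:
  x1 = (-5 - (2)·1.0000 - (2)·1.0000 - (-3)·1.0000) / (11) = -0.5455
  x2 = (2 - (-1)·-0.5455 - (-3)·1.0000 - (-3)·1.0000) / (9) = 0.8283
  x3 = (-8 - (3)·-0.5455 - (-1)·0.8283 - (-1)·1.0000) / (9) = -0.5039
  x4 = (7 - (-1)·-0.5455 - (1)·0.8283 - (1)·-0.5039) / (-4) = -1.5325
Iteration 2:
  x1 = (-5 - (2)·0.8283 - (2)·-0.5039 - (-3)·-1.5325) / (11) = -0.9315
  x2 = (2 - (-1)·-0.9315 - (-3)·-0.5039 - (-3)·-1.5325) / (9) = -0.5601
  x3 = (-8 - (3)·-0.9315 - (-1)·-0.5601 - (-1)·-1.5325) / (9) = -0.8109
  x4 = (7 - (-1)·-0.9315 - (1)·-0.5601 - (1)·-0.8109) / (-4) = -1.8599

(-0.9315, -0.5601, -0.8109, -1.8599)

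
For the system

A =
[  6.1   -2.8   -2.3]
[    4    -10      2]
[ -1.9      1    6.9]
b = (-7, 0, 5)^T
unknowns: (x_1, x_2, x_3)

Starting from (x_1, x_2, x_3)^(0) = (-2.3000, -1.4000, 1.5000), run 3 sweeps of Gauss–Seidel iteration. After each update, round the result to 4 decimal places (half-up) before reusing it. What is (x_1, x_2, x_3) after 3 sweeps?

(-1.1271, -0.3552, 0.4658)

Iteration 1:
  x_1 = (-7 - (-2.8)·-1.4000 - (-2.3)·1.5000) / (6.1) = -1.2246
  x_2 = (0 - (4)·-1.2246 - (2)·1.5000) / (-10) = -0.1898
  x_3 = (5 - (-1.9)·-1.2246 - (1)·-0.1898) / (6.9) = 0.4149
Iteration 2:
  x_1 = (-7 - (-2.8)·-0.1898 - (-2.3)·0.4149) / (6.1) = -1.0782
  x_2 = (0 - (4)·-1.0782 - (2)·0.4149) / (-10) = -0.3483
  x_3 = (5 - (-1.9)·-1.0782 - (1)·-0.3483) / (6.9) = 0.4782
Iteration 3:
  x_1 = (-7 - (-2.8)·-0.3483 - (-2.3)·0.4782) / (6.1) = -1.1271
  x_2 = (0 - (4)·-1.1271 - (2)·0.4782) / (-10) = -0.3552
  x_3 = (5 - (-1.9)·-1.1271 - (1)·-0.3552) / (6.9) = 0.4658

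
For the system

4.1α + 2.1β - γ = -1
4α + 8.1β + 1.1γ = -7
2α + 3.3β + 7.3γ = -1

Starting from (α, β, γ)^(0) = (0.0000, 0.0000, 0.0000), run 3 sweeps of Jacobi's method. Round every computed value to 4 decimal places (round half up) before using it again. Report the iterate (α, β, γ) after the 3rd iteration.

(0.2057, -0.9894, 0.1455)

Iteration 1:
  α = (-1 - (2.1)·0.0000 - (-1)·0.0000) / (4.1) = -0.2439
  β = (-7 - (4)·0.0000 - (1.1)·0.0000) / (8.1) = -0.8642
  γ = (-1 - (2)·0.0000 - (3.3)·0.0000) / (7.3) = -0.1370
Iteration 2:
  α = (-1 - (2.1)·-0.8642 - (-1)·-0.1370) / (4.1) = 0.1653
  β = (-7 - (4)·-0.2439 - (1.1)·-0.1370) / (8.1) = -0.7251
  γ = (-1 - (2)·-0.2439 - (3.3)·-0.8642) / (7.3) = 0.3205
Iteration 3:
  α = (-1 - (2.1)·-0.7251 - (-1)·0.3205) / (4.1) = 0.2057
  β = (-7 - (4)·0.1653 - (1.1)·0.3205) / (8.1) = -0.9894
  γ = (-1 - (2)·0.1653 - (3.3)·-0.7251) / (7.3) = 0.1455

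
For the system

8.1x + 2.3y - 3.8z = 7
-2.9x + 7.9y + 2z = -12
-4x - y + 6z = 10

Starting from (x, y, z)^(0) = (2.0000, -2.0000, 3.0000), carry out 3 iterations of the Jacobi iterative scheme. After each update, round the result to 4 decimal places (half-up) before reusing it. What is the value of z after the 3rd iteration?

3.1772

Iteration 1:
  x = (7 - (2.3)·-2.0000 - (-3.8)·3.0000) / (8.1) = 2.8395
  y = (-12 - (-2.9)·2.0000 - (2)·3.0000) / (7.9) = -1.5443
  z = (10 - (-4)·2.0000 - (-1)·-2.0000) / (6) = 2.6667
Iteration 2:
  x = (7 - (2.3)·-1.5443 - (-3.8)·2.6667) / (8.1) = 2.5537
  y = (-12 - (-2.9)·2.8395 - (2)·2.6667) / (7.9) = -1.1518
  z = (10 - (-4)·2.8395 - (-1)·-1.5443) / (6) = 3.3023
Iteration 3:
  x = (7 - (2.3)·-1.1518 - (-3.8)·3.3023) / (8.1) = 2.7405
  y = (-12 - (-2.9)·2.5537 - (2)·3.3023) / (7.9) = -1.4176
  z = (10 - (-4)·2.5537 - (-1)·-1.1518) / (6) = 3.1772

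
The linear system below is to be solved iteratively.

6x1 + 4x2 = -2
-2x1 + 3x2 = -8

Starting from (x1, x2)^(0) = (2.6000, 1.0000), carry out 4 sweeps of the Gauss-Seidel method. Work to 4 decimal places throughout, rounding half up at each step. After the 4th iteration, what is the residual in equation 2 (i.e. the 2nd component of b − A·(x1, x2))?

Iteration 1:
  x1 = (-2 - (4)·1.0000) / (6) = -1.0000
  x2 = (-8 - (-2)·-1.0000) / (3) = -3.3333
Iteration 2:
  x1 = (-2 - (4)·-3.3333) / (6) = 1.8889
  x2 = (-8 - (-2)·1.8889) / (3) = -1.4074
Iteration 3:
  x1 = (-2 - (4)·-1.4074) / (6) = 0.6049
  x2 = (-8 - (-2)·0.6049) / (3) = -2.2634
Iteration 4:
  x1 = (-2 - (4)·-2.2634) / (6) = 1.1756
  x2 = (-8 - (-2)·1.1756) / (3) = -1.8829
Residual b − A·x = (-1.5220, -0.0001)

-0.0001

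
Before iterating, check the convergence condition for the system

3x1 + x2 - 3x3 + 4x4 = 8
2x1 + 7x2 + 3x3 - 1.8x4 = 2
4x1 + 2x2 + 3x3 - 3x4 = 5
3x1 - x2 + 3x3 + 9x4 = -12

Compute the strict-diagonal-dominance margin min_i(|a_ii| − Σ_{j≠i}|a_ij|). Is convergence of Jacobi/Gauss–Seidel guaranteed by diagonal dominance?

row 1: |3| − (1+3+4) = -5
row 2: |7| − (2+3+1.8) = 0.2
row 3: |3| − (4+2+3) = -6
row 4: |9| − (3+1+3) = 2
minimum over rows = -6 → not strictly diagonally dominant

-6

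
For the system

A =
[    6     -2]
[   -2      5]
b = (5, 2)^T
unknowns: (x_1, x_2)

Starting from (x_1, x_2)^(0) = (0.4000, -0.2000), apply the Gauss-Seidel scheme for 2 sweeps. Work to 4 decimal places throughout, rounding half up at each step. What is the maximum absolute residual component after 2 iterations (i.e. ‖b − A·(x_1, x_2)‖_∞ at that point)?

0.2418

Iteration 1:
  x_1 = (5 - (-2)·-0.2000) / (6) = 0.7667
  x_2 = (2 - (-2)·0.7667) / (5) = 0.7067
Iteration 2:
  x_1 = (5 - (-2)·0.7067) / (6) = 1.0689
  x_2 = (2 - (-2)·1.0689) / (5) = 0.8276
Residual b − A·x = (0.2418, -0.0002); ∞-norm = 0.2418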